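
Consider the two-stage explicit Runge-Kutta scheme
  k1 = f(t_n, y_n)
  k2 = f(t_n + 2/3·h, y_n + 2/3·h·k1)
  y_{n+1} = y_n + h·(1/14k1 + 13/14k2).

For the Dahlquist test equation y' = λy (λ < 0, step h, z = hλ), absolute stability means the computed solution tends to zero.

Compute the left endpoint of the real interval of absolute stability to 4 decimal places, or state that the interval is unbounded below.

With y'=λy (z=hλ):
  k1=λy_n ⇒ h·k1=z·y_n;  k2=λ(1+2/3z)y_n ⇒ h·k2=z(1+2/3z)y_n
  y_{n+1}/y_n = 1 + 1/14z + 13/14z(1+2/3z) = 1 + z + 13/21z²
  so R(z) = 1 + z + 13/21z².

Need |R(x)|<1, x<0.
x=-1.57: |R|=0.9559
R=1: x+13/21x²=0 ⇒ x=−21/13=-1.6154; min R=1−1/(4·13/21)=0.5962>−1
Confirm numerically:
  x=-1.521: |R|=0.91113 <1
  x=-1.251: |R|=0.71781 <1
  x=-1.009: |R|=0.62124 <1
  x=-0.896: |R|=0.60098 <1
  x=-2.155: |R|=1.71987 >1
  x=-1.722: |R|=1.11365 >1
Stable set (-1.6154, 0).

z* = -1.6154.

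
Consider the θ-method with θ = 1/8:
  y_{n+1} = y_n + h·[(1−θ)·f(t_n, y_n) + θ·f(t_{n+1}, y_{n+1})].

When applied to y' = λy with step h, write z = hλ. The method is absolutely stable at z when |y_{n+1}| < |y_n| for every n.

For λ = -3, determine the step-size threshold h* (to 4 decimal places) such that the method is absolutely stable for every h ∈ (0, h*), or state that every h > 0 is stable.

On y'=λy, z=hλ:
  y_{n+1} = y_n + z·[7/8·y_n + 1/8·y_{n+1}] ⇒ (1 − 1/8z)y_{n+1} = (1 + 7/8z)y_n
  so R(z) = (1 + 7/8z)/(1 − 1/8z).

Find x<0 with |R(x)|<1.
x=-0.85: |R|=0.2316
R=−1: 1+7/8x = −1+1/8x ⇒ -3/4x=2 ⇒ x=2/(-3/4)=-2.6667
Confirm numerically:
  x=-2.243: |R|=0.75183 <1
  x=-1.483: |R|=0.25108 <1
  x=-1.332: |R|=0.14188 <1
  x=-1.220: |R|=0.05857 <1
  x=-3.086: |R|=1.22695 >1
  x=-2.826: |R|=1.08831 >1
So |R|<1 on (-2.6667, 0).

(-2.6667,0); λ=-3 ⇒ h* = (8/3)/3 = 0.8889.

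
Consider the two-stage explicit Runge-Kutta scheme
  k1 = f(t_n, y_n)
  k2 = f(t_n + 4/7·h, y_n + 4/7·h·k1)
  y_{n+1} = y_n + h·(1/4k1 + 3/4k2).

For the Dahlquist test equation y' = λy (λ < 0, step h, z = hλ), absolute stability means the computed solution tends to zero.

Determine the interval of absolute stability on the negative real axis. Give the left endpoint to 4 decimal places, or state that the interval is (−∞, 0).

(-2.3333, 0).

On y'=λy, z=hλ:
  k1=λy_n ⇒ h·k1=z·y_n;  k2=λ(1+4/7z)y_n ⇒ h·k2=z(1+4/7z)y_n
  y_{n+1}/y_n = 1 + 1/4z + 3/4z(1+4/7z) = 1 + z + 3/7z²
  so R(z) = 1 + z + 3/7z².

Boundary: |R(x)|=1, x<0.
x=-0.44: |R|=0.6430
R=1: x+3/7x²=0 ⇒ x=−7/3=-2.3333; min R=1−1/(4·3/7)=0.4167>−1
Confirm numerically:
  x=-1.659: |R|=0.52055 <1
  x=-1.186: |R|=0.41683 <1
  x=-1.127: |R|=0.41734 <1
  x=-2.727: |R|=1.46008 >1
  x=-2.632: |R|=1.33690 >1
So |R|<1 on (-2.3333, 0).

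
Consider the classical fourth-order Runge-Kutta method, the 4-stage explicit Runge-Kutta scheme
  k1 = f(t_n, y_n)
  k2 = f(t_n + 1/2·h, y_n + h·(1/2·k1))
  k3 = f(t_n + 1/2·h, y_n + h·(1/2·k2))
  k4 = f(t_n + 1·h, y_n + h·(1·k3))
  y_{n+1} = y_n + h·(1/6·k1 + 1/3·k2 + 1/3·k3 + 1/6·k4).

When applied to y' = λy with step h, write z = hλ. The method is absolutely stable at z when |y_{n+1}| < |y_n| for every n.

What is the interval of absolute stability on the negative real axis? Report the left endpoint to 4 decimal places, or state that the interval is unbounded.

Test eqn y'=λy, z=hλ:
  order 4, 4-stage ⇒ R(z)=1+z+z^2/2+z^3/6+z^4/24
  (e.g. R(-0.76)=0.46954, |R|=0.46954)

Boundary: |R(x)|=1, x<0.
x=-0.76: |R|=0.4695
|R(-2.75)|=0.9481 |R(-1.67)|=0.2723 |R(-1.22)|=0.3139
Bisect:
  x_lo=-3.6350 |R|=3.2412  x_hi=-0.3141 |R|=0.7305
  mid=-1.97454 |R|=0.32517 →hi
  mid=-2.80478 |R|=1.02978 →lo
  mid=-2.38966 |R|=0.54996 →hi
  mid=-2.59722 |R|=0.75154 →hi
  mid=-2.70100 |R|=0.88017 →hi
  mid=-2.75289 |R|=0.95223 →hi
  mid=-2.77883 |R|=0.99030 →hi
  mid=-2.79181 |R|=1.00986 →lo
  mid=-2.78532 |R|=1.00004 →lo
  ...
  [-2.78532,-2.78512] ⇒ x*=-2.7853
Stable set (-2.7853, 0).

(-2.7853, 0).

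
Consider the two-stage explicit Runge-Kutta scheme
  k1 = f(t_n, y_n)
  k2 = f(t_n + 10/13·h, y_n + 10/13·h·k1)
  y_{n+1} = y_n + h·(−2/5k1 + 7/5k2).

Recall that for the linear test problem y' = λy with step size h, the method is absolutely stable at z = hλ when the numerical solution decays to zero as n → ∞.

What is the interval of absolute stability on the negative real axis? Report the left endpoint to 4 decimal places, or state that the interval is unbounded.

With y'=λy (z=hλ):
  k1=λy_n ⇒ h·k1=z·y_n;  k2=λ(1+10/13z)y_n ⇒ h·k2=z(1+10/13z)y_n
  y_{n+1}/y_n = 1 − 2/5z + 7/5z(1+10/13z) = 1 + z + 14/13z²
  so R(z) = 1 + z + 14/13z².

Boundary: |R(x)|=1, x<0.
x=-0.6: |R|=0.7877
R=1: x+14/13x²=0 ⇒ x=−13/14=-0.9286; min R=1−1/(4·14/13)=0.7679>−1
Confirm numerically:
  x=-0.708: |R|=0.83182 <1
  x=-0.556: |R|=0.77692 <1
  x=-0.507: |R|=0.76982 <1
  x=-0.401: |R|=0.77217 <1
  x=-1.422: |R|=1.75563 >1
  x=-1.315: |R|=1.54724 >1
Interval (-0.9286, 0).

z∈(-0.9286,0).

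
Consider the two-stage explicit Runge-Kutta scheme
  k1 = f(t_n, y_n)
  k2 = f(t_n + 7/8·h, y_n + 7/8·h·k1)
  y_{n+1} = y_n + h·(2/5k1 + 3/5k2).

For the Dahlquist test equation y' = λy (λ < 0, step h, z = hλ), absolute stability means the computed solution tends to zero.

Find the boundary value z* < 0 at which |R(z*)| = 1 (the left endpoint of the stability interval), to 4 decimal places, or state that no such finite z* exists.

left endpoint -1.9048.

On y'=λy, z=hλ:
  k1=λy_n ⇒ h·k1=z·y_n;  k2=λ(1+7/8z)y_n ⇒ h·k2=z(1+7/8z)y_n
  y_{n+1}/y_n = 1 + 2/5z + 3/5z(1+7/8z) = 1 + z + 21/40z²
  so R(z) = 1 + z + 21/40z².

Boundary: |R(x)|=1, x<0.
x=-1.16: |R|=0.5464
R=1: x+21/40x²=0 ⇒ x=−40/21=-1.9048; min R=1−1/(4·21/40)=0.5238>−1
Confirm numerically:
  x=-1.748: |R|=0.85614 <1
  x=-1.452: |R|=0.65486 <1
  x=-1.151: |R|=0.54452 <1
  x=-2.452: |R|=1.70446 >1
  x=-2.418: |R|=1.65153 >1
So |R|<1 on (-1.9048, 0).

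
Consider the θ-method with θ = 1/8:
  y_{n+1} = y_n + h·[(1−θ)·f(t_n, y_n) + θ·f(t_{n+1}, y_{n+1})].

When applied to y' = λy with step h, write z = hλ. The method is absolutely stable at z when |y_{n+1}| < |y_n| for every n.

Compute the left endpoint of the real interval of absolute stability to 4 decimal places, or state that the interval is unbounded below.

left endpoint -2.6667.

With y'=λy (z=hλ):
  y_{n+1} = y_n + z·[7/8·y_n + 1/8·y_{n+1}] ⇒ (1 − 1/8z)y_{n+1} = (1 + 7/8z)y_n
  R(z) = (1 + 7/8z)/(1 − 1/8z).

Find x<0 with |R(x)|<1.
x=-1.42: |R|=0.2059
R=−1: 1+7/8x = −1+1/8x ⇒ -3/4x=2 ⇒ x=2/(-3/4)=-2.6667
Confirm numerically:
  x=-2.488: |R|=0.89779 <1
  x=-1.807: |R|=0.47405 <1
  x=-1.220: |R|=0.05857 <1
  x=-1.142: |R|=0.00066 <1
  x=-3.119: |R|=1.24409 >1
  x=-2.890: |R|=1.12305 >1
  x=-2.837: |R|=1.09431 >1
Stable set (-2.6667, 0).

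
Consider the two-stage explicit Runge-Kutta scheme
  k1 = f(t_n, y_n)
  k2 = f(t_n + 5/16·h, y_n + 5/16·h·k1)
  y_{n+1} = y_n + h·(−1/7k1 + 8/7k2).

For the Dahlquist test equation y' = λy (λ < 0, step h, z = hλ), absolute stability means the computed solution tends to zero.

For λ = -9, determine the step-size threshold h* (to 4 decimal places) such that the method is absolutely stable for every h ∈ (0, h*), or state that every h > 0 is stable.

On y'=λy, z=hλ:
  k1=λy_n ⇒ h·k1=z·y_n;  k2=λ(1+5/16z)y_n ⇒ h·k2=z(1+5/16z)y_n
  y_{n+1}/y_n = 1 − 1/7z + 8/7z(1+5/16z) = 1 + z + 5/14z²
  Hence R(z) = 1 + z + 5/14z².

Find x<0 with |R(x)|<1.
x=-1.39: |R|=0.3000
R=1: x+5/14x²=0 ⇒ x=−14/5=-2.8000; min R=1−1/(4·5/14)=0.3000>−1
Confirm numerically:
  x=-2.450: |R|=0.69375 <1
  x=-1.712: |R|=0.33477 <1
  x=-1.555: |R|=0.30858 <1
  x=-1.244: |R|=0.30869 <1
  x=-3.126: |R|=1.36396 >1
  x=-3.018: |R|=1.23497 >1
Interval (-2.8000, 0).

(-2.8000,0); λ=-9 ⇒ h* = (14/5)/9 = 0.3111.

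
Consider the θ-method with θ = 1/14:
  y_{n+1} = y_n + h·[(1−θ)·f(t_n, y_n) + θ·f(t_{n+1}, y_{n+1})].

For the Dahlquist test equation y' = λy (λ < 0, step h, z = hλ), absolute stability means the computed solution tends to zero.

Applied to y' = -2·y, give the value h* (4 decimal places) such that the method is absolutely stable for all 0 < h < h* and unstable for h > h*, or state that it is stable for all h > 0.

(-2.3333,0); λ=-2 ⇒ h* = (7/3)/2 = 1.1667.

On y'=λy, z=hλ:
  y_{n+1} = y_n + z·[13/14·y_n + 1/14·y_{n+1}] ⇒ (1 − 1/14z)y_{n+1} = (1 + 13/14z)y_n
  so R(z) = (1 + 13/14z)/(1 − 1/14z).

Need |R(x)|<1, x<0.
x=-1.63: |R|=0.4600
R=−1: 1+13/14x = −1+1/14x ⇒ -6/7x=2 ⇒ x=2/(-6/7)=-2.3333
Confirm numerically:
  x=-2.010: |R|=0.75765 <1
  x=-1.143: |R|=0.05673 <1
  x=-1.134: |R|=0.04903 <1
  x=-2.826: |R|=1.35136 >1
  x=-2.672: |R|=1.24376 >1
So |R|<1 on (-2.3333, 0).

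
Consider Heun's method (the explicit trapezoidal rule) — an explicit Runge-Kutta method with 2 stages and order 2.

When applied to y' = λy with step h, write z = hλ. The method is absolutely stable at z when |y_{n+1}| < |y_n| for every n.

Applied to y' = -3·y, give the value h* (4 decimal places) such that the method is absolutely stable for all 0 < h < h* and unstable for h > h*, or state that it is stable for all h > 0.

(-2.0000,0); λ=-3 ⇒ h* = 0.6667.

With y'=λy (z=hλ):
  order 2, 2-stage ⇒ R(z)=1+z+z^2/2
  (e.g. R(-1.22)=0.52420, |R|=0.52420)

Find x<0 with |R(x)|<1.
x=-1.22: |R|=0.5242
|R(-1.99)|=0.9900 |R(-1.47)|=0.6104 |R(-0.56)|=0.5968
Bisect:
  x_lo=-2.5582 |R|=1.7141  x_hi=-0.2146 |R|=0.8084
  mid=-1.38642 |R|=0.57466 →hi
  mid=-1.97233 |R|=0.97271 →hi
  mid=-2.26529 |R|=1.30048 →lo
  mid=-2.11881 |R|=1.12587 →lo
  mid=-2.04557 |R|=1.04661 →lo
  mid=-2.00895 |R|=1.00899 →lo
  mid=-1.99064 |R|=0.99068 →hi
  mid=-1.99980 |R|=0.99980 →hi
  mid=-2.00437 |R|=1.00438 →lo
  mid=-2.00208 |R|=1.00209 →lo
  ...
  [-2.00008,-1.99994] ⇒ x*=-2.0000
Interval (-2.0000, 0).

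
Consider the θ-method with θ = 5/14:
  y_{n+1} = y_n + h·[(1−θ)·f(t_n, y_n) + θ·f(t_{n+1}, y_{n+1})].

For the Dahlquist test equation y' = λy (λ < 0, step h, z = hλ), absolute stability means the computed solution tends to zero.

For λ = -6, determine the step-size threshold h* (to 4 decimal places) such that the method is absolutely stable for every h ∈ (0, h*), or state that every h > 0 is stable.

(-7.0000,0); λ=-6 ⇒ h* = (7)/6 = 1.1667.

On y'=λy, z=hλ:
  y_{n+1} = y_n + z·[9/14·y_n + 5/14·y_{n+1}] ⇒ (1 − 5/14z)y_{n+1} = (1 + 9/14z)y_n
  so R(z) = (1 + 9/14z)/(1 − 5/14z).

Need |R(x)|<1, x<0.
x=-1.32: |R|=0.1029
R=−1: 1+9/14x = −1+5/14x ⇒ -2/7x=2 ⇒ x=2/(-2/7)=-7.0000
Confirm numerically:
  x=-4.508: |R|=0.72720 <1
  x=-3.389: |R|=0.53324 <1
  x=-3.183: |R|=0.48962 <1
  x=-7.490: |R|=1.03810 >1
  x=-7.364: |R|=1.02865 >1
  x=-7.278: |R|=1.02207 >1
So |R|<1 on (-7.0000, 0).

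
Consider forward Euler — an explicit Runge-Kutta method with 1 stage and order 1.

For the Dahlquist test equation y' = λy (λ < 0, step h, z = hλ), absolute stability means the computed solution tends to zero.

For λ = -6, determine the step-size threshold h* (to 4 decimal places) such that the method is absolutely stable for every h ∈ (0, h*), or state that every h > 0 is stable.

(-2.0000,0); λ=-6 ⇒ h* = 0.3333.

Test eqn y'=λy, z=hλ:
  order 1, 1-stage ⇒ R(z)=1+z
  (e.g. R(-0.9)=0.10000, |R|=0.10000)

Need |R(x)|<1, x<0.
x=-0.9: |R|=0.1000
|R(-2.38)|=1.3800 |R(-2.3)|=1.3000 |R(-2.08)|=1.0800
Bisect:
  x_lo=-2.8756 |R|=1.8756  x_hi=-0.1649 |R|=0.8351
  mid=-1.52024 |R|=0.52024 →hi
  mid=-2.19791 |R|=1.19791 →lo
  mid=-1.85907 |R|=0.85907 →hi
  mid=-2.02849 |R|=1.02849 →lo
  mid=-1.94378 |R|=0.94378 →hi
  mid=-1.98614 |R|=0.98614 →hi
  mid=-2.00731 |R|=1.00731 →lo
  mid=-1.99672 |R|=0.99672 →hi
  mid=-2.00202 |R|=1.00202 →lo
  mid=-1.99937 |R|=0.99937 →hi
  ...
  [-2.00003,-1.99987] ⇒ x*=-2.0000
Interval (-2.0000, 0).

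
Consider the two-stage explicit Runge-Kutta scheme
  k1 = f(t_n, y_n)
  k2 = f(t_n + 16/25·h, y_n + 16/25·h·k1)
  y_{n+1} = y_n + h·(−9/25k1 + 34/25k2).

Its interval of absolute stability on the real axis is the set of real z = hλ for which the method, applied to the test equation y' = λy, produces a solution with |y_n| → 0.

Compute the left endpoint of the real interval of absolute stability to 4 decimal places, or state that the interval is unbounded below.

z* = -1.1489.

On y'=λy, z=hλ:
  k1=λy_n ⇒ h·k1=z·y_n;  k2=λ(1+16/25z)y_n ⇒ h·k2=z(1+16/25z)y_n
  y_{n+1}/y_n = 1 − 9/25z + 34/25z(1+16/25z) = 1 + z + 544/625z²
  so R(z) = 1 + z + 544/625z².

Need |R(x)|<1, x<0.
x=-1.25: |R|=1.1100
R=1: x+544/625x²=0 ⇒ x=−625/544=-1.1489; min R=1−1/(4·544/625)=0.7128>−1
Confirm numerically:
  x=-1.087: |R|=0.94144 <1
  x=-0.952: |R|=0.83685 <1
  x=-0.747: |R|=0.73869 <1
  x=-0.588: |R|=0.71294 <1
  x=-1.307: |R|=1.17986 >1
  x=-1.207: |R|=1.06104 >1
Interval (-1.1489, 0).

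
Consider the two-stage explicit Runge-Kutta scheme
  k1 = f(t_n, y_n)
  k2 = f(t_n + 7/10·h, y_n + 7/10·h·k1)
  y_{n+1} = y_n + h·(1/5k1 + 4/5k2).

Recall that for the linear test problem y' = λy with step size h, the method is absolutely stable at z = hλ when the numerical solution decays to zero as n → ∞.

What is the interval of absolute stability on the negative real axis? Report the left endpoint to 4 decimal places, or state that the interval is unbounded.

(-1.7857, 0).

With y'=λy (z=hλ):
  k1=λy_n ⇒ h·k1=z·y_n;  k2=λ(1+7/10z)y_n ⇒ h·k2=z(1+7/10z)y_n
  y_{n+1}/y_n = 1 + 1/5z + 4/5z(1+7/10z) = 1 + z + 14/25z²
  Hence R(z) = 1 + z + 14/25z².

Solve |R(x)|<1 on ℝ⁻.
x=-1.7: |R|=0.9184
R=1: x+14/25x²=0 ⇒ x=−25/14=-1.7857; min R=1−1/(4·14/25)=0.5536>−1
Confirm numerically:
  x=-1.741: |R|=0.95641 <1
  x=-1.694: |R|=0.91300 <1
  x=-1.296: |R|=0.64458 <1
  x=-1.292: |R|=0.64279 <1
  x=-2.332: |R|=1.71341 >1
  x=-2.049: |R|=1.30210 >1
  x=-1.917: |R|=1.14094 >1
Stable set (-1.7857, 0).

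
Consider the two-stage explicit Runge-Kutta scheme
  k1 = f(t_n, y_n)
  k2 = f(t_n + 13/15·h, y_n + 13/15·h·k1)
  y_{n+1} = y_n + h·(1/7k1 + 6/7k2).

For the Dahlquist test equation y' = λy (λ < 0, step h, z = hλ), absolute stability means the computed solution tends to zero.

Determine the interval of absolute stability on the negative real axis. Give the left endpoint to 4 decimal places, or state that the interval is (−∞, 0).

(-1.3462, 0).

On y'=λy, z=hλ:
  k1=λy_n ⇒ h·k1=z·y_n;  k2=λ(1+13/15z)y_n ⇒ h·k2=z(1+13/15z)y_n
  y_{n+1}/y_n = 1 + 1/7z + 6/7z(1+13/15z) = 1 + z + 26/35z²
  R(z) = 1 + z + 26/35z².

Need |R(x)|<1, x<0.
x=-1.16: |R|=0.8396
R=1: x+26/35x²=0 ⇒ x=−35/26=-1.3462; min R=1−1/(4·26/35)=0.6635>−1
Confirm numerically:
  x=-1.182: |R|=0.85586 <1
  x=-1.111: |R|=0.80592 <1
  x=-1.038: |R|=0.76239 <1
  x=-0.704: |R|=0.66417 <1
  x=-1.893: |R|=1.76899 >1
  x=-1.765: |R|=1.54917 >1
So |R|<1 on (-1.3462, 0).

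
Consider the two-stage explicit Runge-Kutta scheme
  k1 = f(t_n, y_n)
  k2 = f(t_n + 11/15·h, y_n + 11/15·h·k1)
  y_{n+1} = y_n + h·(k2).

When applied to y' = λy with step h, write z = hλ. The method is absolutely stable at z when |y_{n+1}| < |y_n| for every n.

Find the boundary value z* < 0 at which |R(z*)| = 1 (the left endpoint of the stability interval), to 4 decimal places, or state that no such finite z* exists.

Test eqn y'=λy, z=hλ:
  k1=λy_n ⇒ h·k1=z·y_n;  k2=λ(1+11/15z)y_n ⇒ h·k2=z(1+11/15z)y_n
  y_{n+1}/y_n = 1 + z(1+11/15z) = 1 + z + 11/15z²
  R(z) = 1 + z + 11/15z².

Solve |R(x)|<1 on ℝ⁻.
x=-0.53: |R|=0.6760
R=1: x+11/15x²=0 ⇒ x=−15/11=-1.3636; min R=1−1/(4·11/15)=0.6591>−1
Confirm numerically:
  x=-1.344: |R|=0.98065 <1
  x=-0.989: |R|=0.72829 <1
  x=-0.613: |R|=0.66256 <1
  x=-1.866: |R|=1.68743 >1
  x=-1.733: |R|=1.46941 >1
Stable set (-1.3636, 0).

z* = -1.3636.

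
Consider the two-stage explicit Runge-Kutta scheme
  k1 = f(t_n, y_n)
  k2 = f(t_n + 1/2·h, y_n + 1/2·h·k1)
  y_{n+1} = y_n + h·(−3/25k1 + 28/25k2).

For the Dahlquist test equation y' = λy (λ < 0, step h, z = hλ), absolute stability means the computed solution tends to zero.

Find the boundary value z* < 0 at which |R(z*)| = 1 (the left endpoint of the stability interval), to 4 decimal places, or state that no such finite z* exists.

On y'=λy, z=hλ:
  k1=λy_n ⇒ h·k1=z·y_n;  k2=λ(1+1/2z)y_n ⇒ h·k2=z(1+1/2z)y_n
  y_{n+1}/y_n = 1 − 3/25z + 28/25z(1+1/2z) = 1 + z + 14/25z²
  Hence R(z) = 1 + z + 14/25z².

Find x<0 with |R(x)|<1.
x=-0.99: |R|=0.5589
R=1: x+14/25x²=0 ⇒ x=−25/14=-1.7857; min R=1−1/(4·14/25)=0.5536>−1
Confirm numerically:
  x=-1.679: |R|=0.89966 <1
  x=-1.298: |R|=0.64549 <1
  x=-1.040: |R|=0.56570 <1
  x=-0.763: |R|=0.56301 <1
  x=-2.188: |R|=1.49291 >1
  x=-2.041: |R|=1.29178 >1
  x=-1.862: |R|=1.07954 >1
Interval (-1.7857, 0).

z* = -1.7857.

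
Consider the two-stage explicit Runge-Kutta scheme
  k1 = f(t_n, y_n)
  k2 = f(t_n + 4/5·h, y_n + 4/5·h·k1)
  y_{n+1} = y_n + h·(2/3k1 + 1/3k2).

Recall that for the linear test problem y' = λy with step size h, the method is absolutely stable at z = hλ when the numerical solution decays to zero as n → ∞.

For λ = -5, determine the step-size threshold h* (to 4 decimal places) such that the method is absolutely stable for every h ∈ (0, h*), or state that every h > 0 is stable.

(-3.7500,0); λ=-5 ⇒ h* = (15/4)/5 = 0.7500.

With y'=λy (z=hλ):
  k1=λy_n ⇒ h·k1=z·y_n;  k2=λ(1+4/5z)y_n ⇒ h·k2=z(1+4/5z)y_n
  y_{n+1}/y_n = 1 + 2/3z + 1/3z(1+4/5z) = 1 + z + 4/15z²
  ⇒ R(z) = 1 + z + 4/15z².

Need |R(x)|<1, x<0.
x=-1.56: |R|=0.0890
R=1: x+4/15x²=0 ⇒ x=−15/4=-3.7500; min R=1−1/(4·4/15)=0.0625>−1
Confirm numerically:
  x=-3.297: |R|=0.60172 <1
  x=-2.392: |R|=0.13378 <1
  x=-2.272: |R|=0.10453 <1
  x=-2.239: |R|=0.09783 <1
  x=-4.149: |R|=1.44145 >1
  x=-3.827: |R|=1.07858 >1
So |R|<1 on (-3.7500, 0).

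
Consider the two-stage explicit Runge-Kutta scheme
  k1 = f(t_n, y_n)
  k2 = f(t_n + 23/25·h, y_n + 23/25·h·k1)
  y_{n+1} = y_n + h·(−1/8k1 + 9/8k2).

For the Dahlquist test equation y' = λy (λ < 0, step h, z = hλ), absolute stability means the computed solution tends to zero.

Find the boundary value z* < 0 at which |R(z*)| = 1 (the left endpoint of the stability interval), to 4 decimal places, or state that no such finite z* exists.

Set f=λy, z=hλ:
  k1=λy_n ⇒ h·k1=z·y_n;  k2=λ(1+23/25z)y_n ⇒ h·k2=z(1+23/25z)y_n
  y_{n+1}/y_n = 1 − 1/8z + 9/8z(1+23/25z) = 1 + z + 207/200z²
  Hence R(z) = 1 + z + 207/200z².

Need |R(x)|<1, x<0.
x=-1.34: |R|=1.5184
R=1: x+207/200x²=0 ⇒ x=−200/207=-0.9662; min R=1−1/(4·207/200)=0.7585>−1
Confirm numerically:
  x=-0.795: |R|=0.85915 <1
  x=-0.733: |R|=0.82309 <1
  x=-0.651: |R|=0.78763 <1
  x=-1.482: |R|=1.79120 >1
  x=-1.239: |R|=1.34985 >1
  x=-1.054: |R|=1.09580 >1
So |R|<1 on (-0.9662, 0).

z* = -0.9662.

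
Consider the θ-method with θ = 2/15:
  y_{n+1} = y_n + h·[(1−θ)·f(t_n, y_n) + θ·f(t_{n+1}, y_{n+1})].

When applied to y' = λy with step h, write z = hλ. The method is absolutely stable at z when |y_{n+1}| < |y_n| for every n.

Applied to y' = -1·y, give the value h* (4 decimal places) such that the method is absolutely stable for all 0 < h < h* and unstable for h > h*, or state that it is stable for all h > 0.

With y'=λy (z=hλ):
  y_{n+1} = y_n + z·[13/15·y_n + 2/15·y_{n+1}] ⇒ (1 − 2/15z)y_{n+1} = (1 + 13/15z)y_n
  Hence R(z) = (1 + 13/15z)/(1 − 2/15z).

Solve |R(x)|<1 on ℝ⁻.
x=-1.22: |R|=0.0493
R=−1: 1+13/15x = −1+2/15x ⇒ -11/15x=2 ⇒ x=2/(-11/15)=-2.7273
Confirm numerically:
  x=-1.521: |R|=0.26455 <1
  x=-1.372: |R|=0.15983 <1
  x=-1.262: |R|=0.08023 <1
  x=-1.119: |R|=0.02628 <1
  x=-2.945: |R|=1.11465 >1
  x=-2.879: |R|=1.08040 >1
  x=-2.869: |R|=1.07518 >1
So |R|<1 on (-2.7273, 0).

(-2.7273,0); λ=-1 ⇒ h* = (30/11)/1 = 2.7273.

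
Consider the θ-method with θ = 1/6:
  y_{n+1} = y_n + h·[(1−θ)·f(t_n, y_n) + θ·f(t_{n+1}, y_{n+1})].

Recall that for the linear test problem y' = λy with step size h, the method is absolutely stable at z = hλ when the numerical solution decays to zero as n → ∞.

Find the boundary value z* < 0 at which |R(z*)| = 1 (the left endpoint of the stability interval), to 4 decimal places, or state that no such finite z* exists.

left endpoint -3.0000.

On y'=λy, z=hλ:
  y_{n+1} = y_n + z·[5/6·y_n + 1/6·y_{n+1}] ⇒ (1 − 1/6z)y_{n+1} = (1 + 5/6z)y_n
  R(z) = (1 + 5/6z)/(1 − 1/6z).

Find x<0 with |R(x)|<1.
x=-0.39: |R|=0.6338
R=−1: 1+5/6x = −1+1/6x ⇒ -2/3x=2 ⇒ x=2/(-2/3)=-3.0000
Confirm numerically:
  x=-2.746: |R|=0.88383 <1
  x=-1.858: |R|=0.41868 <1
  x=-1.268: |R|=0.04678 <1
  x=-1.239: |R|=0.02694 <1
  x=-3.588: |R|=1.24531 >1
  x=-3.577: |R|=1.24099 >1
  x=-3.452: |R|=1.19128 >1
Stable set (-3.0000, 0).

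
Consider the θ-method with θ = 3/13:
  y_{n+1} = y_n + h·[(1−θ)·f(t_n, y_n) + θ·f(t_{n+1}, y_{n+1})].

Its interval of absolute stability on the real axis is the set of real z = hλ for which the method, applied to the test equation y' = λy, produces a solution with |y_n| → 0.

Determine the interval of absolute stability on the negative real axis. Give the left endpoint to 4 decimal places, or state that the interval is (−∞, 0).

With y'=λy (z=hλ):
  y_{n+1} = y_n + z·[10/13·y_n + 3/13·y_{n+1}] ⇒ (1 − 3/13z)y_{n+1} = (1 + 10/13z)y_n
  R(z) = (1 + 10/13z)/(1 − 3/13z).

Need |R(x)|<1, x<0.
x=-1.38: |R|=0.0467
R=−1: 1+10/13x = −1+3/13x ⇒ -7/13x=2 ⇒ x=2/(-7/13)=-3.7143
Confirm numerically:
  x=-3.679: |R|=0.98972 <1
  x=-3.160: |R|=0.82740 <1
  x=-2.337: |R|=0.51821 <1
  x=-4.252: |R|=1.14614 >1
  x=-4.209: |R|=1.13513 >1
  x=-3.757: |R|=1.01232 >1
Interval (-3.7143, 0).

z∈(-3.7143,0).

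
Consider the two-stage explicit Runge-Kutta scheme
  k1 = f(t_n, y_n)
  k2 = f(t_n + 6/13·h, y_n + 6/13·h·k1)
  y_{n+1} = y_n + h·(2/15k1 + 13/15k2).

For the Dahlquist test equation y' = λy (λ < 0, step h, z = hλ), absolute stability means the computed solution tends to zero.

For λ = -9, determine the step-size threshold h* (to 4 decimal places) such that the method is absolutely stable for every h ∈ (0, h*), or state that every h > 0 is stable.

(-2.5000,0); λ=-9 ⇒ h* = (5/2)/9 = 0.2778.

Test eqn y'=λy, z=hλ:
  k1=λy_n ⇒ h·k1=z·y_n;  k2=λ(1+6/13z)y_n ⇒ h·k2=z(1+6/13z)y_n
  y_{n+1}/y_n = 1 + 2/15z + 13/15z(1+6/13z) = 1 + z + 2/5z²
  R(z) = 1 + z + 2/5z².

Boundary: |R(x)|=1, x<0.
x=-0.39: |R|=0.6708
R=1: x+2/5x²=0 ⇒ x=−5/2=-2.5000; min R=1−1/(4·2/5)=0.3750>−1
Confirm numerically:
  x=-2.099: |R|=0.66332 <1
  x=-1.307: |R|=0.37630 <1
  x=-1.253: |R|=0.37500 <1
  x=-1.067: |R|=0.38840 <1
  x=-2.894: |R|=1.45609 >1
  x=-2.868: |R|=1.42217 >1
So |R|<1 on (-2.5000, 0).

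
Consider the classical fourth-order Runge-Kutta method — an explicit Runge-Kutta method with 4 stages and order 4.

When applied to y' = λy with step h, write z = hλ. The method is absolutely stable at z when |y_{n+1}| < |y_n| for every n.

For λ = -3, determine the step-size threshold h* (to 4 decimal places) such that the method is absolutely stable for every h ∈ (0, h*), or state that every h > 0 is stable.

(-2.7853,0); λ=-3 ⇒ h* = 0.9284.

Set f=λy, z=hλ:
  order 4, 4-stage ⇒ R(z)=1+z+z^2/2+z^3/6+z^4/24
  (e.g. R(-0.71)=0.49299, |R|=0.49299)

Need |R(x)|<1, x<0.
x=-0.71: |R|=0.4930
|R(-2.96)|=1.2970 |R(-1.24)|=0.3095 |R(-0.6)|=0.5494
Bisect:
  x_lo=-3.0954 |R|=1.5774  x_hi=-0.1306 |R|=0.8776
  mid=-1.61296 |R|=0.27049 →hi
  mid=-2.35416 |R|=0.52216 →hi
  mid=-2.72476 |R|=0.91250 →hi
  mid=-2.91005 |R|=1.20498 →lo
  mid=-2.81740 |R|=1.04950 →lo
  mid=-2.77108 |R|=0.97878 →hi
  mid=-2.79424 |R|=1.01358 →lo
  mid=-2.78266 |R|=0.99604 →hi
  mid=-2.78845 |R|=1.00477 →lo
  mid=-2.78556 |R|=1.00040 →lo
  ...
  [-2.78538,-2.78519] ⇒ x*=-2.7853
Interval (-2.7853, 0).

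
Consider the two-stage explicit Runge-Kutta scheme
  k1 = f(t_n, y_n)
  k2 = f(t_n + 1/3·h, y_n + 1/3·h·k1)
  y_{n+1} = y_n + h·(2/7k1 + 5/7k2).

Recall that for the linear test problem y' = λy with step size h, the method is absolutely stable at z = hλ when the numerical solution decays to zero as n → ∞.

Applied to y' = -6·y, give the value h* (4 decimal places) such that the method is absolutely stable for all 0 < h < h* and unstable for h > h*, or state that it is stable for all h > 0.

Test eqn y'=λy, z=hλ:
  k1=λy_n ⇒ h·k1=z·y_n;  k2=λ(1+1/3z)y_n ⇒ h·k2=z(1+1/3z)y_n
  y_{n+1}/y_n = 1 + 2/7z + 5/7z(1+1/3z) = 1 + z + 5/21z²
  so R(z) = 1 + z + 5/21z².

Boundary: |R(x)|=1, x<0.
x=-0.98: |R|=0.2487
R=1: x+5/21x²=0 ⇒ x=−21/5=-4.2000; min R=1−1/(4·5/21)=-0.0500>−1
Confirm numerically:
  x=-3.861: |R|=0.68836 <1
  x=-3.054: |R|=0.16669 <1
  x=-2.171: |R|=0.04880 <1
  x=-4.563: |R|=1.39437 >1
  x=-4.334: |R|=1.13828 >1
So |R|<1 on (-4.2000, 0).

(-4.2000,0); λ=-6 ⇒ h* = (21/5)/6 = 0.7000.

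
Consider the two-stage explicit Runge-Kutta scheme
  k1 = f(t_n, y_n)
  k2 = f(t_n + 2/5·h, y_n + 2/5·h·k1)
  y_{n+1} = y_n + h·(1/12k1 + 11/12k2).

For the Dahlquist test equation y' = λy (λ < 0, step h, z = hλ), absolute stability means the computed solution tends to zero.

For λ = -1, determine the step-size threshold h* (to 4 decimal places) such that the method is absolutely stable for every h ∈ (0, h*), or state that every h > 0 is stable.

With y'=λy (z=hλ):
  k1=λy_n ⇒ h·k1=z·y_n;  k2=λ(1+2/5z)y_n ⇒ h·k2=z(1+2/5z)y_n
  y_{n+1}/y_n = 1 + 1/12z + 11/12z(1+2/5z) = 1 + z + 11/30z²
  ⇒ R(z) = 1 + z + 11/30z².

Find x<0 with |R(x)|<1.
x=-0.36: |R|=0.6875
R=1: x+11/30x²=0 ⇒ x=−30/11=-2.7273; min R=1−1/(4·11/30)=0.3182>−1
Confirm numerically:
  x=-2.663: |R|=0.93724 <1
  x=-2.500: |R|=0.79167 <1
  x=-2.294: |R|=0.63556 <1
  x=-3.266: |R|=1.64514 >1
  x=-3.086: |R|=1.40591 >1
Stable set (-2.7273, 0).

(-2.7273,0); λ=-1 ⇒ h* = (30/11)/1 = 2.7273.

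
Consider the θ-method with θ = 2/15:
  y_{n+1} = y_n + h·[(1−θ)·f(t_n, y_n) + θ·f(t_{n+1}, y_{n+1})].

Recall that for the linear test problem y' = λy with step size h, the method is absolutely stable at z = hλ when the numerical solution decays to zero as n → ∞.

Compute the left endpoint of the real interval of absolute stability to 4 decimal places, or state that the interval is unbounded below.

Set f=λy, z=hλ:
  y_{n+1} = y_n + z·[13/15·y_n + 2/15·y_{n+1}] ⇒ (1 − 2/15z)y_{n+1} = (1 + 13/15z)y_n
  ⇒ R(z) = (1 + 13/15z)/(1 − 2/15z).

Find x<0 with |R(x)|<1.
x=-0.6: |R|=0.4444
R=−1: 1+13/15x = −1+2/15x ⇒ -11/15x=2 ⇒ x=2/(-11/15)=-2.7273
Confirm numerically:
  x=-1.715: |R|=0.39582 <1
  x=-1.660: |R|=0.35917 <1
  x=-1.442: |R|=0.20946 <1
  x=-1.205: |R|=0.03820 <1
  x=-2.939: |R|=1.11155 >1
  x=-2.761: |R|=1.01808 >1
Interval (-2.7273, 0).

left endpoint -2.7273.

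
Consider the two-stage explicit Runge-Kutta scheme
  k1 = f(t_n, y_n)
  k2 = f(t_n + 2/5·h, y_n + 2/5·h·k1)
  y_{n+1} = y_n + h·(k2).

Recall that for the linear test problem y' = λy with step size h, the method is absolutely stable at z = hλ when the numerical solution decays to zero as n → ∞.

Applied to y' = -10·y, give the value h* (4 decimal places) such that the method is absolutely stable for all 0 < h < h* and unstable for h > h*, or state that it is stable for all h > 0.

Test eqn y'=λy, z=hλ:
  k1=λy_n ⇒ h·k1=z·y_n;  k2=λ(1+2/5z)y_n ⇒ h·k2=z(1+2/5z)y_n
  y_{n+1}/y_n = 1 + z(1+2/5z) = 1 + z + 2/5z²
  Hence R(z) = 1 + z + 2/5z².

Boundary: |R(x)|=1, x<0.
x=-1.5: |R|=0.4000
R=1: x+2/5x²=0 ⇒ x=−5/2=-2.5000; min R=1−1/(4·2/5)=0.3750>−1
Confirm numerically:
  x=-2.318: |R|=0.83125 <1
  x=-2.211: |R|=0.74441 <1
  x=-1.717: |R|=0.46224 <1
  x=-1.049: |R|=0.39116 <1
  x=-3.073: |R|=1.70433 >1
  x=-2.988: |R|=1.58326 >1
  x=-2.729: |R|=1.24998 >1
Stable set (-2.5000, 0).

(-2.5000,0); λ=-10 ⇒ h* = (5/2)/10 = 0.2500.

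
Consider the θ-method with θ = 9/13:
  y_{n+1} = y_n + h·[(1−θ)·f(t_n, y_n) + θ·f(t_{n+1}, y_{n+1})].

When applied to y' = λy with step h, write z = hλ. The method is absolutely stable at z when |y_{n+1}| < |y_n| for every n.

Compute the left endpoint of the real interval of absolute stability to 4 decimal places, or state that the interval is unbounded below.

On y'=λy, z=hλ:
  y_{n+1} = y_n + z·[4/13·y_n + 9/13·y_{n+1}] ⇒ (1 − 9/13z)y_{n+1} = (1 + 4/13z)y_n
  ⇒ R(z) = (1 + 4/13z)/(1 − 9/13z).

Find x<0 with |R(x)|<1.
x=-0.84: |R|=0.4689
x=-2: |R|=0.1613
x=-10: |R|=0.2621
x=-100: |R|=0.4239
θ=9/13≥1/2 ⇒ |1+4/13x|<|1−9/13x| ∀x<0 ⇒ interval (−∞,0).

(−∞, 0) — no finite endpoint.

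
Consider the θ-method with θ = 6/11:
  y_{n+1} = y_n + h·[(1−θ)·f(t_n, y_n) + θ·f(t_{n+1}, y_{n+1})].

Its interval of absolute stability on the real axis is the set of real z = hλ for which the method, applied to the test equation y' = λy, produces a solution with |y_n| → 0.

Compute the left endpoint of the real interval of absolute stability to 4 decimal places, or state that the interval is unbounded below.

(−∞, 0) — no finite endpoint.

On y'=λy, z=hλ:
  y_{n+1} = y_n + z·[5/11·y_n + 6/11·y_{n+1}] ⇒ (1 − 6/11z)y_{n+1} = (1 + 5/11z)y_n
  so R(z) = (1 + 5/11z)/(1 − 6/11z).

Boundary: |R(x)|=1, x<0.
x=-1.15: |R|=0.2933
x=-2: |R|=0.0435
x=-10: |R|=0.5493
x=-100: |R|=0.8003
θ=6/11≥1/2 ⇒ |1+5/11x|<|1−6/11x| ∀x<0 ⇒ stable on all of ℝ⁻.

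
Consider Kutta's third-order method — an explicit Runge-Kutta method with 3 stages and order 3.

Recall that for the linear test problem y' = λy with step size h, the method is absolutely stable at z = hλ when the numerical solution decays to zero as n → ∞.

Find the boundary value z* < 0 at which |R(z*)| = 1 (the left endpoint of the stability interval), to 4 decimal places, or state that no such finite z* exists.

left endpoint -2.5127.

With y'=λy (z=hλ):
  order 3, 3-stage ⇒ R(z)=1+z+z^2/2+z^3/6
  (e.g. R(-1.71)=-0.08132, |R|=0.08132)

Boundary: |R(x)|=1, x<0.
x=-1.71: |R|=0.0813
|R(-2.23)|=0.5918 |R(-1.76)|=0.1198 |R(-0.89)|=0.3886
Bisect:
  x_lo=-2.8922 |R|=1.7418  x_hi=-0.1209 |R|=0.8861
  mid=-1.50654 |R|=0.05840 →hi
  mid=-2.19936 |R|=0.55388 →hi
  mid=-2.54576 |R|=1.05512 →lo
  mid=-2.37256 |R|=0.78391 →hi
  mid=-2.45916 |R|=0.91404 →hi
  mid=-2.50246 |R|=0.98317 →hi
  mid=-2.52411 |R|=1.01879 →lo
  mid=-2.51329 |R|=1.00089 →lo
  ...
  [-2.51278,-2.51261] ⇒ x*=-2.5127
Stable set (-2.5127, 0).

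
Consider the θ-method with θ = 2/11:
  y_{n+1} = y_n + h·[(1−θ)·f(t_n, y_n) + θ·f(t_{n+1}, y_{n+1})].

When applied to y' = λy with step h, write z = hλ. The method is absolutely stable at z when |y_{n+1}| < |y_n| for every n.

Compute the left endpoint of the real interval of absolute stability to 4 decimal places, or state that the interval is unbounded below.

left endpoint -3.1429.

Set f=λy, z=hλ:
  y_{n+1} = y_n + z·[9/11·y_n + 2/11·y_{n+1}] ⇒ (1 − 2/11z)y_{n+1} = (1 + 9/11z)y_n
  so R(z) = (1 + 9/11z)/(1 − 2/11z).

Find x<0 with |R(x)|<1.
x=-0.34: |R|=0.6798
R=−1: 1+9/11x = −1+2/11x ⇒ -7/11x=2 ⇒ x=2/(-7/11)=-3.1429
Confirm numerically:
  x=-3.006: |R|=0.94369 <1
  x=-2.231: |R|=0.58718 <1
  x=-1.582: |R|=0.22861 <1
  x=-3.429: |R|=1.11216 >1
  x=-3.357: |R|=1.08462 >1
Interval (-3.1429, 0).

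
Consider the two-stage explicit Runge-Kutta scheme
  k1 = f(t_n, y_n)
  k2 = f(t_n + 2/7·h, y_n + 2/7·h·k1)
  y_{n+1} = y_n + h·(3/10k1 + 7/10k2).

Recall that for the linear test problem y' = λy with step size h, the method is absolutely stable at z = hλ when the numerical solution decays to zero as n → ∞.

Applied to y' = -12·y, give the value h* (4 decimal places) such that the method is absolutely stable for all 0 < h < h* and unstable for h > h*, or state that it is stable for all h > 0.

(-5.0000,0); λ=-12 ⇒ h* = (5)/12 = 0.4167.

With y'=λy (z=hλ):
  k1=λy_n ⇒ h·k1=z·y_n;  k2=λ(1+2/7z)y_n ⇒ h·k2=z(1+2/7z)y_n
  y_{n+1}/y_n = 1 + 3/10z + 7/10z(1+2/7z) = 1 + z + 1/5z²
  so R(z) = 1 + z + 1/5z².

Boundary: |R(x)|=1, x<0.
x=-0.45: |R|=0.5905
R=1: x+1/5x²=0 ⇒ x=−5=-5.0000; min R=1−1/(4·1/5)=-0.2500>−1
Confirm numerically:
  x=-2.484: |R|=0.24995 <1
  x=-2.108: |R|=0.21927 <1
  x=-2.052: |R|=0.20986 <1
  x=-5.539: |R|=1.59710 >1
  x=-5.293: |R|=1.31017 >1
So |R|<1 on (-5.0000, 0).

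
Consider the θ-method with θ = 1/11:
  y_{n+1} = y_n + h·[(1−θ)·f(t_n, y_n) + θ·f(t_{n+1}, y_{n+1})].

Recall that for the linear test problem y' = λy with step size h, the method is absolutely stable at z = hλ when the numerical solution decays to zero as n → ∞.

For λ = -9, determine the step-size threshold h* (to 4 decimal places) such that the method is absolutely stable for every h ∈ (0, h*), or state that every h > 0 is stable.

(-2.4444,0); λ=-9 ⇒ h* = (22/9)/9 = 0.2716.

On y'=λy, z=hλ:
  y_{n+1} = y_n + z·[10/11·y_n + 1/11·y_{n+1}] ⇒ (1 − 1/11z)y_{n+1} = (1 + 10/11z)y_n
  ⇒ R(z) = (1 + 10/11z)/(1 − 1/11z).

Need |R(x)|<1, x<0.
x=-0.7: |R|=0.3419
R=−1: 1+10/11x = −1+1/11x ⇒ -9/11x=2 ⇒ x=2/(-9/11)=-2.4444
Confirm numerically:
  x=-2.098: |R|=0.76195 <1
  x=-1.717: |R|=0.48518 <1
  x=-1.406: |R|=0.24665 <1
  x=-2.935: |R|=1.31683 >1
  x=-2.726: |R|=1.18461 >1
  x=-2.640: |R|=1.12903 >1
Stable set (-2.4444, 0).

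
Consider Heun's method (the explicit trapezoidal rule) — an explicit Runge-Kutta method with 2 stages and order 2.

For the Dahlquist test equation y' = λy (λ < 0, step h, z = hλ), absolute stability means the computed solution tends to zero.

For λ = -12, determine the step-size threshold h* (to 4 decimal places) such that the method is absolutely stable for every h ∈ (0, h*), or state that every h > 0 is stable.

(-2.0000,0); λ=-12 ⇒ h* = 0.1667.

On y'=λy, z=hλ:
  order 2, 2-stage ⇒ R(z)=1+z+z^2/2
  (e.g. R(-1.39)=0.57605, |R|=0.57605)

Solve |R(x)|<1 on ℝ⁻.
x=-1.39: |R|=0.5760
|R(-2.16)|=1.1728 |R(-1.17)|=0.5144 |R(-0.87)|=0.5085
Bisect:
  x_lo=-2.8872 |R|=2.2807  x_hi=-0.2933 |R|=0.7497
  mid=-1.59023 |R|=0.67418 →hi
  mid=-2.23870 |R|=1.26719 →lo
  mid=-1.91446 |R|=0.91812 →hi
  mid=-2.07658 |R|=1.07951 →lo
  mid=-1.99552 |R|=0.99553 →hi
  mid=-2.03605 |R|=1.03670 →lo
  mid=-2.01579 |R|=1.01591 →lo
  mid=-2.00565 |R|=1.00567 →lo
  mid=-2.00059 |R|=1.00059 →lo
  mid=-1.99806 |R|=0.99806 →hi
  ...
  [-2.00011,-1.99996] ⇒ x*=-2.0000
Stable set (-2.0000, 0).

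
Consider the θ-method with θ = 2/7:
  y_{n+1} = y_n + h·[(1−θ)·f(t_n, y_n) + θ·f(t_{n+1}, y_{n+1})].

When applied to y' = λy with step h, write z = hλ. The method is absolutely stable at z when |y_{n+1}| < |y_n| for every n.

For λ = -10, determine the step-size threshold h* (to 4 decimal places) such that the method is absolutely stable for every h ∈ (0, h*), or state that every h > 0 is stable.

(-4.6667,0); λ=-10 ⇒ h* = (14/3)/10 = 0.4667.

Set f=λy, z=hλ:
  y_{n+1} = y_n + z·[5/7·y_n + 2/7·y_{n+1}] ⇒ (1 − 2/7z)y_{n+1} = (1 + 5/7z)y_n
  so R(z) = (1 + 5/7z)/(1 − 2/7z).

Find x<0 with |R(x)|<1.
x=-0.96: |R|=0.2466
R=−1: 1+5/7x = −1+2/7x ⇒ -3/7x=2 ⇒ x=2/(-3/7)=-4.6667
Confirm numerically:
  x=-4.511: |R|=0.97085 <1
  x=-4.068: |R|=0.88134 <1
  x=-3.537: |R|=0.75920 <1
  x=-2.693: |R|=0.52196 <1
  x=-5.135: |R|=1.08135 >1
  x=-5.077: |R|=1.07176 >1
  x=-4.951: |R|=1.05047 >1
Stable set (-4.6667, 0).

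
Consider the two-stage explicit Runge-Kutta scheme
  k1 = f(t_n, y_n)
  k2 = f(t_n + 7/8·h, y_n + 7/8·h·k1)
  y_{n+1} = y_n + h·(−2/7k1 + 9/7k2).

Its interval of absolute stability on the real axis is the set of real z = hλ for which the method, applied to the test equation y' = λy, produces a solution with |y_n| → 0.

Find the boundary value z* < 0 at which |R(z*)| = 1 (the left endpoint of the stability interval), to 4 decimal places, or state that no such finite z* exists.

z* = -0.8889.

Set f=λy, z=hλ:
  k1=λy_n ⇒ h·k1=z·y_n;  k2=λ(1+7/8z)y_n ⇒ h·k2=z(1+7/8z)y_n
  y_{n+1}/y_n = 1 − 2/7z + 9/7z(1+7/8z) = 1 + z + 9/8z²
  R(z) = 1 + z + 9/8z².

Need |R(x)|<1, x<0.
x=-0.77: |R|=0.8970
R=1: x+9/8x²=0 ⇒ x=−8/9=-0.8889; min R=1−1/(4·9/8)=0.7778>−1
Confirm numerically:
  x=-0.836: |R|=0.95026 <1
  x=-0.743: |R|=0.87806 <1
  x=-0.732: |R|=0.87080 <1
  x=-0.664: |R|=0.83201 <1
  x=-1.176: |R|=1.37985 >1
  x=-1.157: |R|=1.34898 >1
  x=-0.934: |R|=1.04740 >1
Interval (-0.8889, 0).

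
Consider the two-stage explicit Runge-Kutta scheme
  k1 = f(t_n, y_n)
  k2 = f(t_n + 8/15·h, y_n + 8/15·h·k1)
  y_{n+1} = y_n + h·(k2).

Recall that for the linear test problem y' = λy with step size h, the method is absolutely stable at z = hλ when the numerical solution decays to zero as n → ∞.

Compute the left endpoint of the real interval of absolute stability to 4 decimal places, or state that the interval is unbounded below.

z* = -1.8750.

With y'=λy (z=hλ):
  k1=λy_n ⇒ h·k1=z·y_n;  k2=λ(1+8/15z)y_n ⇒ h·k2=z(1+8/15z)y_n
  y_{n+1}/y_n = 1 + z(1+8/15z) = 1 + z + 8/15z²
  so R(z) = 1 + z + 8/15z².

Need |R(x)|<1, x<0.
x=-1.46: |R|=0.6769
R=1: x+8/15x²=0 ⇒ x=−15/8=-1.8750; min R=1−1/(4·8/15)=0.5312>−1
Confirm numerically:
  x=-1.790: |R|=0.91885 <1
  x=-1.446: |R|=0.66916 <1
  x=-0.977: |R|=0.53208 <1
  x=-0.769: |R|=0.54639 <1
  x=-2.425: |R|=1.71133 >1
  x=-2.070: |R|=1.21528 >1
  x=-1.995: |R|=1.12768 >1
So |R|<1 on (-1.8750, 0).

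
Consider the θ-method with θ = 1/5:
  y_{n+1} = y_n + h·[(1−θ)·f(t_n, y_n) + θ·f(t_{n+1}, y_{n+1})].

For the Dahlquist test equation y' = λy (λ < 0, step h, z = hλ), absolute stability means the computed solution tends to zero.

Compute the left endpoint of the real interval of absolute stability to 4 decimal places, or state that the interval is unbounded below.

With y'=λy (z=hλ):
  y_{n+1} = y_n + z·[4/5·y_n + 1/5·y_{n+1}] ⇒ (1 − 1/5z)y_{n+1} = (1 + 4/5z)y_n
  Hence R(z) = (1 + 4/5z)/(1 − 1/5z).

Need |R(x)|<1, x<0.
x=-1.29: |R|=0.0254
R=−1: 1+4/5x = −1+1/5x ⇒ -3/5x=2 ⇒ x=2/(-3/5)=-3.3333
Confirm numerically:
  x=-3.242: |R|=0.96676 <1
  x=-2.712: |R|=0.75830 <1
  x=-2.482: |R|=0.65865 <1
  x=-2.220: |R|=0.53740 <1
  x=-3.547: |R|=1.07500 >1
  x=-3.460: |R|=1.04492 >1
So |R|<1 on (-3.3333, 0).

left endpoint -3.3333.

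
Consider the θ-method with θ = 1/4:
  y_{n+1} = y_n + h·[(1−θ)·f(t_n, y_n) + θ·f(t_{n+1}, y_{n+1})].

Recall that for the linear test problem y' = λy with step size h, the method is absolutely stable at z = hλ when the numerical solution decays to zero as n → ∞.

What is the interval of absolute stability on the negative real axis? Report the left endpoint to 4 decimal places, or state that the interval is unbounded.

Test eqn y'=λy, z=hλ:
  y_{n+1} = y_n + z·[3/4·y_n + 1/4·y_{n+1}] ⇒ (1 − 1/4z)y_{n+1} = (1 + 3/4z)y_n
  ⇒ R(z) = (1 + 3/4z)/(1 − 1/4z).

Find x<0 with |R(x)|<1.
x=-1.74: |R|=0.2125
R=−1: 1+3/4x = −1+1/4x ⇒ -1/2x=2 ⇒ x=2/(-1/2)=-4.0000
Confirm numerically:
  x=-3.406: |R|=0.83959 <1
  x=-3.122: |R|=0.75344 <1
  x=-2.009: |R|=0.33733 <1
  x=-4.424: |R|=1.10066 >1
  x=-4.326: |R|=1.07831 >1
  x=-4.040: |R|=1.00995 >1
Interval (-4.0000, 0).

z∈(-4.0000,0).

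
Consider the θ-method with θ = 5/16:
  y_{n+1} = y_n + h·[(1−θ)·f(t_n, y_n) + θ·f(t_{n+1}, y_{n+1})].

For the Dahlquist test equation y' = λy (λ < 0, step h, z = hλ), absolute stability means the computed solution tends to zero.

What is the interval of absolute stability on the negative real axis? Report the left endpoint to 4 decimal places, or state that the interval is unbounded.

Test eqn y'=λy, z=hλ:
  y_{n+1} = y_n + z·[11/16·y_n + 5/16·y_{n+1}] ⇒ (1 − 5/16z)y_{n+1} = (1 + 11/16z)y_n
  ⇒ R(z) = (1 + 11/16z)/(1 − 5/16z).

Need |R(x)|<1, x<0.
x=-0.41: |R|=0.6366
R=−1: 1+11/16x = −1+5/16x ⇒ -3/8x=2 ⇒ x=2/(-3/8)=-5.3333
Confirm numerically:
  x=-4.930: |R|=0.94047 <1
  x=-4.817: |R|=0.92271 <1
  x=-3.865: |R|=0.75060 <1
  x=-3.805: |R|=0.73819 <1
  x=-5.876: |R|=1.07175 >1
  x=-5.605: |R|=1.03702 >1
Stable set (-5.3333, 0).

z∈(-5.3333,0).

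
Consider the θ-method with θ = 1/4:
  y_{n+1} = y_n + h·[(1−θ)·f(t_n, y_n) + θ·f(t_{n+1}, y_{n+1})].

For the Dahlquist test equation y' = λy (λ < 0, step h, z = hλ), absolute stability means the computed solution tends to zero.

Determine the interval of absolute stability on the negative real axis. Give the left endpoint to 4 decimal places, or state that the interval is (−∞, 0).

Set f=λy, z=hλ:
  y_{n+1} = y_n + z·[3/4·y_n + 1/4·y_{n+1}] ⇒ (1 − 1/4z)y_{n+1} = (1 + 3/4z)y_n
  ⇒ R(z) = (1 + 3/4z)/(1 − 1/4z).

Solve |R(x)|<1 on ℝ⁻.
x=-0.43: |R|=0.6117
R=−1: 1+3/4x = −1+1/4x ⇒ -1/2x=2 ⇒ x=2/(-1/2)=-4.0000
Confirm numerically:
  x=-3.107: |R|=0.74870 <1
  x=-2.925: |R|=0.68953 <1
  x=-2.468: |R|=0.52628 <1
  x=-1.801: |R|=0.24185 <1
  x=-4.410: |R|=1.09750 >1
  x=-4.346: |R|=1.08291 >1
  x=-4.315: |R|=1.07577 >1
So |R|<1 on (-4.0000, 0).

(-4.0000, 0).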